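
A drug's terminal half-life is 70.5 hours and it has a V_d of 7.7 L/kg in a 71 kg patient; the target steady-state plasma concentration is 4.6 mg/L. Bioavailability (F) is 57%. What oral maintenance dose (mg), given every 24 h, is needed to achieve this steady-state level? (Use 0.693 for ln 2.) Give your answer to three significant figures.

Total Vd = 7.7 × 71 = 546.7 L
CL = ln 2 · Vd / t½ = 0.693 × 546.7 / 70.5 = 5.374 L/h
D = CL × Css × τ / F = 5.374 × 4.6 × 24 / 0.57 = 1041 mg

1040 mg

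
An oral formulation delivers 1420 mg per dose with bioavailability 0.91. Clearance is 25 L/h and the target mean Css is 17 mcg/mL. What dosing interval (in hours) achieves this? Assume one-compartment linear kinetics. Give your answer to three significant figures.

F·D/τ = CL·Css → τ = F·D / (CL·Css).
τ = 0.91 × 1420 / (25 × 17) = 3.040 h

3.04 h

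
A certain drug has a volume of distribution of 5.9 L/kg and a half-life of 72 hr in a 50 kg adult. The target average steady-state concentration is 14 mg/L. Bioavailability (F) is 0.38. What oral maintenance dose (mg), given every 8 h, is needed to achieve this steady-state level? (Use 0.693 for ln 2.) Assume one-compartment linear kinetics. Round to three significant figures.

Total Vd = 5.9 × 50 = 295.0 L
CL = ln 2 · Vd / t½ = 0.693 × 295.0 / 72 = 2.839 L/h
D = CL × Css × τ / F = 2.839 × 14 × 8 / 0.38 = 836.8 mg

837 mg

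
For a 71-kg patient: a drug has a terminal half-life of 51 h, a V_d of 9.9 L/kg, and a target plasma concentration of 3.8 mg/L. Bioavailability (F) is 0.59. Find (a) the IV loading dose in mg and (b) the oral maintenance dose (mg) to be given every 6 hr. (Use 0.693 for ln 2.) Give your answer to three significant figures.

Total Vd = 9.9 × 71 = 702.9 L
LD = Vd × C = 702.9 × 3.8 = 2671 mg
CL = 0.693 × Vd / t½ = 0.693 × 702.9 / 51 = 9.551 L/h
D = CL × Css × τ / F = 9.551 × 3.8 × 6 / 0.59 = 369.1 mg

(a) 2670 mg; (b) 369 mg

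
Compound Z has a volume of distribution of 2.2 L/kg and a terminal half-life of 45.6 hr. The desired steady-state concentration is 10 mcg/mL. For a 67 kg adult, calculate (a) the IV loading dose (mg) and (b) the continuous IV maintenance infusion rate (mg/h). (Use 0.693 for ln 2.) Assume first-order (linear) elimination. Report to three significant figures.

(a) 1470 mg; (b) 22.4 mg/h

Vd = 2.2 L/kg × 67 kg = 147.4 L
LD = Vd × C = 147.4 × 10 = 1474 mg
CL = 0.693 × Vd / t½ = 0.693 × 147.4 / 45.6 = 2.240 L/h
Infusion rate = CL × Css = 2.240 × 10 = 22.40 mg/h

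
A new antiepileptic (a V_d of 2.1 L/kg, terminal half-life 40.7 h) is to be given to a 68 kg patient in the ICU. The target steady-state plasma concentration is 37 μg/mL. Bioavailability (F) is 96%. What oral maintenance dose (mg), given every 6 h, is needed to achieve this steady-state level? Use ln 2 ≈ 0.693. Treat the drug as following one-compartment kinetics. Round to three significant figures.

562 mg

Vd = 2.1 L/kg × 68 kg = 142.8 L
CL = ln 2 · Vd / t½ = 0.693 × 142.8 / 40.7 = 2.431 L/h
D = CL × Css × τ / F = 2.431 × 37 × 6 / 0.96 = 562.2 mg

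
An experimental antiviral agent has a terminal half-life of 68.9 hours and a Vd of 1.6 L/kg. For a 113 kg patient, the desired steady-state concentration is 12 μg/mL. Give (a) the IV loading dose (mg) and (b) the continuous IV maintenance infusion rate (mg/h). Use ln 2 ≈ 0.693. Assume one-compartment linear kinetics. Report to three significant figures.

Vd(total) = 113 kg × 1.6 L/kg = 180.8 L
LD = Vd × C = 180.8 × 12 = 2170 mg
CL = 0.693 × Vd / t½ = 0.693 × 180.8 / 68.9 = 1.818 L/h
Infusion rate = CL × Css = 1.818 × 12 = 21.82 mg/h

(a) 2170 mg; (b) 21.8 mg/h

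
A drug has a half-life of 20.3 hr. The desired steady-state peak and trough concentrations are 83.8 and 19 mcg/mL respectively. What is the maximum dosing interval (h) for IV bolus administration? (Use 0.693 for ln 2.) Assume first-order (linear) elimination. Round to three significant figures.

43.5 h

k = 0.693 / t½ = 0.693 / 20.3 = 0.03414 h⁻¹
Between IV bolus doses, concentration decays as C = C₀·e^(−kτ), so C_peak/C_trough = e^(kτ).
τ_max = ln(C_peak/C_trough) / k = ln(83.8/19) / 0.03414 = 1.484 / 0.03414 = 43.47 h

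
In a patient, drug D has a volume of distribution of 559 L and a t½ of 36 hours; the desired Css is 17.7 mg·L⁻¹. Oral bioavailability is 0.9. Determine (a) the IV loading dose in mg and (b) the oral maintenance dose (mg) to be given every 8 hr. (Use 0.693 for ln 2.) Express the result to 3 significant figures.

(a) 9890 mg; (b) 1690 mg

LD = Vd × C = 559.0 × 17.7 = 9894 mg
CL = 0.693 × Vd / t½ = 0.693 × 559.0 / 36 = 10.76 L/h
D = CL × Css × τ / F = 10.76 × 17.7 × 8 / 0.9 = 1693 mg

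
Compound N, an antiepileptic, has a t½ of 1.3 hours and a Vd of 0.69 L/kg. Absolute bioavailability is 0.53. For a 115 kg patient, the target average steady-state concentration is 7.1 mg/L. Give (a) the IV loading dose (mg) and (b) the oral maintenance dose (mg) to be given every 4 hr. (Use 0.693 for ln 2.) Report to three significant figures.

(a) 563 mg; (b) 2270 mg

Vd(total) = 115 kg × 0.69 L/kg = 79.35 L
LD = Vd × C = 79.35 × 7.1 = 563.4 mg
CL = 0.693 × Vd / t½ = 0.693 × 79.35 / 1.3 = 42.30 L/h
D = CL × Css × τ / F = 42.30 × 7.1 × 4 / 0.53 = 2267 mg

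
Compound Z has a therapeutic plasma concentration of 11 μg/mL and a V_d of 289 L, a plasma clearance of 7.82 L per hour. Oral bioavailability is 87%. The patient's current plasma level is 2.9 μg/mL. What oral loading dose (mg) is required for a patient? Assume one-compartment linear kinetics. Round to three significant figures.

The loading dose fills Vd to the target concentration; clearance is irrelevant here.
Concentration deficit ΔC = 11 − 2.9 = 8.100 mg/L
LD = Vd × ΔC / F = 289.0 × 8.100 / 0.87 = 2691 mg

2690 mg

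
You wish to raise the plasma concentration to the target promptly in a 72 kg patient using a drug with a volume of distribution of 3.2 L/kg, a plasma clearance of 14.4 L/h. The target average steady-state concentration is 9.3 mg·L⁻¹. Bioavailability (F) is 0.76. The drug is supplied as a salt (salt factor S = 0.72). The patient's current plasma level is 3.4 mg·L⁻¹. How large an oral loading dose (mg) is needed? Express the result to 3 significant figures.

2480 mg

Vd(total) = 72 kg × 3.2 L/kg = 230.4 L
Concentration deficit ΔC = 9.3 − 3.4 = 5.900 mg/L
LD = Vd × ΔC / F / S = 230.4 × 5.900 / 0.76 / 0.72 = 2484 mg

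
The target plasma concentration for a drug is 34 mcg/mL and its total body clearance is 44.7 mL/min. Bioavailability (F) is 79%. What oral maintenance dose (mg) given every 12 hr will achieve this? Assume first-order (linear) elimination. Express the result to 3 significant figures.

1390 mg

CL = 44.7 mL/min = 44.7 × 0.06 = 2.682 L/h
D = CL × Css × τ / F = 2.682 × 34 × 12 / 0.79 = 1385 mg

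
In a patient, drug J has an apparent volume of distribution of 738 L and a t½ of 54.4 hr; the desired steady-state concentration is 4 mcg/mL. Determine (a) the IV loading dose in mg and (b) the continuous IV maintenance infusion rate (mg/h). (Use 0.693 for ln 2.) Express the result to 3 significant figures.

(a) 2950 mg; (b) 37.6 mg/h

LD = Vd × C = 738.0 × 4 = 2952 mg
CL = 0.693 × Vd / t½ = 0.693 × 738.0 / 54.4 = 9.401 L/h
Infusion rate = CL × Css = 9.401 × 4 = 37.60 mg/h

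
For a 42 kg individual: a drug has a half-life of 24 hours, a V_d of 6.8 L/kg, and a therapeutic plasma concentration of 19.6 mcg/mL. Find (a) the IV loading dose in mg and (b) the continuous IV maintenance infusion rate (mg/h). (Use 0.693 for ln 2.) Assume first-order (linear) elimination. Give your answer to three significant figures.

(a) 5600 mg; (b) 162 mg/h

Vd = 6.8 L/kg × 42 kg = 285.6 L
LD = Vd × C = 285.6 × 19.6 = 5598 mg
CL = 0.693 × Vd / t½ = 0.693 × 285.6 / 24 = 8.247 L/h
Infusion rate = CL × Css = 8.247 × 19.6 = 161.6 mg/h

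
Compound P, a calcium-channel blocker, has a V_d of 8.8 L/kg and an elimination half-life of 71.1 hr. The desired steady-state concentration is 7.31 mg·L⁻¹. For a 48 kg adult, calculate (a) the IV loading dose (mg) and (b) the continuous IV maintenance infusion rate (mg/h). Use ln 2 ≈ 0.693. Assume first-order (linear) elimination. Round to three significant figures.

Vd = 8.8 L/kg × 48 kg = 422.4 L
LD = Vd × C = 422.4 × 7.31 = 3088 mg
CL = 0.693 × Vd / t½ = 0.693 × 422.4 / 71.1 = 4.117 L/h
Infusion rate = CL × Css = 4.117 × 7.31 = 30.10 mg/h

(a) 3090 mg; (b) 30.1 mg/h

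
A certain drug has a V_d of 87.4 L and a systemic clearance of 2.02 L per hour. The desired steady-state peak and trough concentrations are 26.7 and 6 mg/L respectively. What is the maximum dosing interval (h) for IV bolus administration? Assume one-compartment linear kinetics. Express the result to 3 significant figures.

64.6 h

k = CL / Vd = 2.020 / 87.40 = 0.02311 h⁻¹
Between IV bolus doses, concentration decays as C = C₀·e^(−kτ), so C_peak/C_trough = e^(kτ).
τ_max = ln(C_peak/C_trough) / k = ln(26.7/6) / 0.02311 = 1.493 / 0.02311 = 64.60 h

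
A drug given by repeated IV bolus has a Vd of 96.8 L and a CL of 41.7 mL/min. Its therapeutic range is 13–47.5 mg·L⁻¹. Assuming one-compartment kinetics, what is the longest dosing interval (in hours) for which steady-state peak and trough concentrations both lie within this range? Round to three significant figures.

CL = 41.7 mL/min = 41.7 × 0.06 = 2.502 L/h
k = CL / Vd = 2.502 / 96.80 = 0.02585 h⁻¹
Between IV bolus doses, concentration decays as C = C₀·e^(−kτ), so C_peak/C_trough = e^(kτ).
τ_max = ln(C_peak/C_trough) / k = ln(47.5/13) / 0.02585 = 1.296 / 0.02585 = 50.14 h

50.1 h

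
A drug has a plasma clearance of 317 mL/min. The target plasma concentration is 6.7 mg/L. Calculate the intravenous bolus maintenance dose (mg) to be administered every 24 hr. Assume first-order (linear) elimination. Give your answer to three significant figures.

Convert clearance: 317 mL/min × 60 min/h ÷ 1000 mL/L = 19.02 L/h
At steady state, dose per interval replaces the amount cleared in that interval: D/τ = CL·Css.
D = CL × Css × τ = 19.02 × 6.7 × 24 = 3058 mg

3060 mg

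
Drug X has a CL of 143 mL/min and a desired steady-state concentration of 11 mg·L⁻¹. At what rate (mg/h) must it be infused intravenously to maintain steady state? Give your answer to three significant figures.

94.4 mg/h

CL = 143 mL/min × 60/1000 = 8.580 L/h
At steady state, infusion rate equals elimination rate: rate in = CL × Css.
R₀ = 8.580 × 11 = 94.38 mg/h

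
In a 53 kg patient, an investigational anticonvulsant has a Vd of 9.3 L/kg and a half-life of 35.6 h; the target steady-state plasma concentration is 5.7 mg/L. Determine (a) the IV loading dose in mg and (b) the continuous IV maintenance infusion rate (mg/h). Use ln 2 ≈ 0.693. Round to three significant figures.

Total Vd = 9.3 × 53 = 492.9 L
LD = Vd × C = 492.9 × 5.7 = 2810 mg
CL = 0.693 × Vd / t½ = 0.693 × 492.9 / 35.6 = 9.595 L/h
Infusion rate = CL × Css = 9.595 × 5.7 = 54.69 mg/h

(a) 2810 mg; (b) 54.7 mg/h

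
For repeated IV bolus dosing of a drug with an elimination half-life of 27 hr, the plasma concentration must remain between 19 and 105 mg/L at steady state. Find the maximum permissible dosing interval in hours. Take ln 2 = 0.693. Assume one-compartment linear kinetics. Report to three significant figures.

66.6 h

k = 0.693 / t½ = 0.693 / 27 = 0.02567 h⁻¹
Between IV bolus doses, concentration decays as C = C₀·e^(−kτ), so C_peak/C_trough = e^(kτ).
τ_max = ln(C_peak/C_trough) / k = ln(105/19) / 0.02567 = 1.710 / 0.02567 = 66.61 h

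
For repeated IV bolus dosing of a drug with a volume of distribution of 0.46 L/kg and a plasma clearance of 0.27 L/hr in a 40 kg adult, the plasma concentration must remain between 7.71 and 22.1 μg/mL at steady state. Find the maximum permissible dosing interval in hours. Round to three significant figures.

Vd = 0.46 L/kg × 40 kg = 18.40 L
k = CL / Vd = 0.2700 / 18.40 = 0.01467 h⁻¹
Between IV bolus doses, concentration decays as C = C₀·e^(−kτ), so C_peak/C_trough = e^(kτ).
τ_max = ln(C_peak/C_trough) / k = ln(22.1/7.71) / 0.01467 = 1.053 / 0.01467 = 71.78 h

71.8 h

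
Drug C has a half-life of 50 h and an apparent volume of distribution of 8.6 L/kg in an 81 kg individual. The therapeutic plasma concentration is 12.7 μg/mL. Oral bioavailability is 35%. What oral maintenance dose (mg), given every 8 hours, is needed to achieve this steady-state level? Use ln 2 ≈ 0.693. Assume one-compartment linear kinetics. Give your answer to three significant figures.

2800 mg

Vd = 8.6 L/kg × 81 kg = 696.6 L
k = 0.693/50 = 0.01386 h⁻¹, so CL = k·Vd = 0.01386 × 696.6 = 9.655 L/h
D = CL × Css × τ / F = 9.655 × 12.7 × 8 / 0.35 = 2803 mg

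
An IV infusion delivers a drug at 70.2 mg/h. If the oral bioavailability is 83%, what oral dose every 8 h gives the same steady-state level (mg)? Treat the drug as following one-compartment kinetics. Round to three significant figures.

To maintain the same Css, the systemic dosing rate must be unchanged: F·D/τ = infusion rate.
D = rate × τ / F = 70.2 × 8 / 0.83 = 676.6 mg

677 mg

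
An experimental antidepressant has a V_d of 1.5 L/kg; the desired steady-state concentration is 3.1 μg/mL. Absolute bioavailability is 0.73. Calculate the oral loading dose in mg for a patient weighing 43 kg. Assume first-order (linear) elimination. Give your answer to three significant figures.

Vd = 1.5 L/kg × 43 kg = 64.50 L
The loading dose fills Vd to the target concentration.
LD = Vd × C / F = 64.50 × 3.100 / 0.73 = 273.9 mg

274 mg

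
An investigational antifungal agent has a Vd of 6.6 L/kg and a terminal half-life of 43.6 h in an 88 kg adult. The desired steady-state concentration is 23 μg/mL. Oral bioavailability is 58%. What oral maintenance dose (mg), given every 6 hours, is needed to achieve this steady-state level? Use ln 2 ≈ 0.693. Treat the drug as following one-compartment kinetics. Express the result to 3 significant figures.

2200 mg

Vd = 6.6 L/kg × 88 kg = 580.8 L
CL = ln 2 · Vd / t½ = 0.693 × 580.8 / 43.6 = 9.232 L/h
D = CL × Css × τ / F = 9.232 × 23 × 6 / 0.58 = 2197 mg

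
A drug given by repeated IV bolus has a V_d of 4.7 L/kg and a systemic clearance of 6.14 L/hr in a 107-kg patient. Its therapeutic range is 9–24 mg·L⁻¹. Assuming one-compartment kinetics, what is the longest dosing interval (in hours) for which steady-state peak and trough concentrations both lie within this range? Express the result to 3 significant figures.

80.3 h

Total Vd = 4.7 × 107 = 502.9 L
k = CL / Vd = 6.140 / 502.9 = 0.01221 h⁻¹
Between IV bolus doses, concentration decays as C = C₀·e^(−kτ), so C_peak/C_trough = e^(kτ).
τ_max = ln(C_peak/C_trough) / k = ln(24/9) / 0.01221 = 0.9808 / 0.01221 = 80.33 h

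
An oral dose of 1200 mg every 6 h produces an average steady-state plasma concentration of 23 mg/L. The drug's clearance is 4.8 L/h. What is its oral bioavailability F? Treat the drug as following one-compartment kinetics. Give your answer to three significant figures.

F·D/τ = CL·Css at steady state → F = CL·Css·τ / D.
F = 4.8 × 23 × 6 / 1200 = 0.552

0.552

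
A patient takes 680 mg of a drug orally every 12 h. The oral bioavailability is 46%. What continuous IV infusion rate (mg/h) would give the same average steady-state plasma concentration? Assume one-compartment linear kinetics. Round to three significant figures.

Equivalent systemic input: infusion rate = F·D/τ.
Rate = 0.46 × 680 / 12 = 26.07 mg/h

26.1 mg/h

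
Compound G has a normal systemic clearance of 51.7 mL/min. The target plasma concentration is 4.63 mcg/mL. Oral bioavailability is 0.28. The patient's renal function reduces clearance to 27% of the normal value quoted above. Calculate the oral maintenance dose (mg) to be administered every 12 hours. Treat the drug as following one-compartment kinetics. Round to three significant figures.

166 mg

CL = 51.7 mL/min = 51.7 × 0.06 = 3.102 L/h
Patient clearance = 0.27 × 3.102 = 0.8375 L/h
D = CL × Css × τ / F = 0.8375 × 4.63 × 12 / 0.28 = 166.2 mg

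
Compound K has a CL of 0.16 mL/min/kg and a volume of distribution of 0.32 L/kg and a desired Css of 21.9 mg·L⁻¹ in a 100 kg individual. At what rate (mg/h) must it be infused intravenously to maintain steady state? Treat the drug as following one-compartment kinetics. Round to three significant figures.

21.0 mg/h

CL = 0.16 mL/min/kg × 100 kg = 16.00 mL/min = 16.00 × 60/1000 = 0.9600 L/h
Vd does not affect the maintenance rate; only clearance governs steady-state input.
Rate = CL × Css = 0.9600 × 21.9 = 21.02 mg/h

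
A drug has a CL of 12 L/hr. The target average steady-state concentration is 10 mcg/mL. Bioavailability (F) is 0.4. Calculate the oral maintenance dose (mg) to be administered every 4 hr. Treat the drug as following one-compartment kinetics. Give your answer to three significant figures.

At steady state, dose per interval replaces the amount cleared in that interval: F·D/τ = CL·Css.
D = CL × Css × τ / F = 12.00 × 10 × 4 / 0.4 = 1200 mg

1200 mg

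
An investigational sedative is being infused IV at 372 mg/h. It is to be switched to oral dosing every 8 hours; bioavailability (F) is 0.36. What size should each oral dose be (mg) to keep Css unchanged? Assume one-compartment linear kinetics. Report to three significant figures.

8270 mg

To maintain the same Css, the systemic dosing rate must be unchanged: F·D/τ = infusion rate.
D = rate × τ / F = 372 × 8 / 0.36 = 8267 mg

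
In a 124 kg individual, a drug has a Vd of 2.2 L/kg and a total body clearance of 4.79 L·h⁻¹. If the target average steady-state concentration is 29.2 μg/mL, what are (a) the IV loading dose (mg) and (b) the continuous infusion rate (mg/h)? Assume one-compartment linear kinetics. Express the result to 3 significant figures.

Vd = 2.2 L/kg × 124 kg = 272.8 L
LD = Vd · C_target = 272.8 × 29.2 = 7966 mg
Maintenance infusion rate = CL × Css = 4.790 × 29.2 = 139.9 mg/h

(a) 7970 mg; (b) 140 mg/h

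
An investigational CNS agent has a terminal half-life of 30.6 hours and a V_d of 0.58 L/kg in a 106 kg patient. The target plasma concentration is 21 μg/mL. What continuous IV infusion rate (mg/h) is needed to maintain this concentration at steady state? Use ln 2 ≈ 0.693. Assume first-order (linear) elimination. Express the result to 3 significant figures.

29.2 mg/h

Vd(total) = 106 kg × 0.58 L/kg = 61.48 L
CL = ln 2 · Vd / t½ = 0.693 × 61.48 / 30.6 = 1.392 L/h
Infusion rate = CL × Css = 1.392 × 21 = 29.23 mg/h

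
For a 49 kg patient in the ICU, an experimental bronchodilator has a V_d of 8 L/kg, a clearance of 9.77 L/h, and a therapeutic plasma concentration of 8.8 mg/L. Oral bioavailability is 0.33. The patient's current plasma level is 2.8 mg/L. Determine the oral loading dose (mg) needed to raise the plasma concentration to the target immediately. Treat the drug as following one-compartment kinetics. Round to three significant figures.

7130 mg

Vd = 8 L/kg × 49 kg = 392.0 L
Concentration deficit ΔC = 8.8 − 2.8 = 6.000 mg/L
LD = Vd × ΔC / F = 392.0 × 6.000 / 0.33 = 7127 mg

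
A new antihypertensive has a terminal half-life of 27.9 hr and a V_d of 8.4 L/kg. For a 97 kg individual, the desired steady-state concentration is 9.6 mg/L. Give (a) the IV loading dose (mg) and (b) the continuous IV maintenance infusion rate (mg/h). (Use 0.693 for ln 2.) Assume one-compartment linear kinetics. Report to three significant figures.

Vd = 8.4 L/kg × 97 kg = 814.8 L
LD = Vd × C = 814.8 × 9.6 = 7822 mg
CL = 0.693 × Vd / t½ = 0.693 × 814.8 / 27.9 = 20.24 L/h
Infusion rate = CL × Css = 20.24 × 9.6 = 194.3 mg/h

(a) 7820 mg; (b) 194 mg/h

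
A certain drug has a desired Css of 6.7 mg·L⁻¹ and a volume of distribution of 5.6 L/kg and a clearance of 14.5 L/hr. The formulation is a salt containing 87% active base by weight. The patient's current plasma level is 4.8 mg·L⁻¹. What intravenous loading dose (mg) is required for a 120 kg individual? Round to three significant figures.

Vd = 5.6 L/kg × 120 kg = 672.0 L
Concentration deficit ΔC = 6.7 − 4.8 = 1.900 mg/L
LD = Vd × ΔC / S = 672.0 × 1.900 / 0.87 = 1468 mg

1470 mg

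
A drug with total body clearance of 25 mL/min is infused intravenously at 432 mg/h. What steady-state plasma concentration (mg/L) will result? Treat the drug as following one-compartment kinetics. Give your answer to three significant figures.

CL = 25 mL/min × 60/1000 = 1.500 L/h
Css = rate / CL = 432 / 1.500 = 288.0 mg/L

288 mg/L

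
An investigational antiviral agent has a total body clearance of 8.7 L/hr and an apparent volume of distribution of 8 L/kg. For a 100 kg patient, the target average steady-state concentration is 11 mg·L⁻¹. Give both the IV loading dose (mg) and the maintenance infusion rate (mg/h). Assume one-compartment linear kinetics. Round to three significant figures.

Vd(total) = 100 kg × 8 L/kg = 800.0 L
LD = Vd · C_target = 800.0 × 11 = 8800 mg
Maintenance infusion rate = CL × Css = 8.700 × 11 = 95.70 mg/h

(a) 8800 mg; (b) 95.7 mg/h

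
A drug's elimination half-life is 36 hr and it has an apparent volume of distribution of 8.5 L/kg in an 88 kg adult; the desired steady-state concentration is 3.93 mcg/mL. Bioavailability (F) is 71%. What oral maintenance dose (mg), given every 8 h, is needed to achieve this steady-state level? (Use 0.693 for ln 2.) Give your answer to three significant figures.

Vd(total) = 88 kg × 8.5 L/kg = 748.0 L
CL = ln 2 · Vd / t½ = 0.693 × 748.0 / 36 = 14.40 L/h
D = CL × Css × τ / F = 14.40 × 3.93 × 8 / 0.71 = 637.7 mg

638 mg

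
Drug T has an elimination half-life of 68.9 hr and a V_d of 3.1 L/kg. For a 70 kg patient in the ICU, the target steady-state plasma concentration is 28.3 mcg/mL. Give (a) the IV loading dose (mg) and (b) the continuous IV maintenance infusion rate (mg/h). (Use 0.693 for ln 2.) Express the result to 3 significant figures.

(a) 6140 mg; (b) 61.8 mg/h

Vd = 3.1 L/kg × 70 kg = 217.0 L
LD = Vd × C = 217.0 × 28.3 = 6141 mg
CL = 0.693 × Vd / t½ = 0.693 × 217.0 / 68.9 = 2.183 L/h
Infusion rate = CL × Css = 2.183 × 28.3 = 61.78 mg/h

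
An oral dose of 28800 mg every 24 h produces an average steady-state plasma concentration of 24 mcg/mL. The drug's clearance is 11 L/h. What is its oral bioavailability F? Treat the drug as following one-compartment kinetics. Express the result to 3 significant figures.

F·D/τ = CL·Css at steady state → F = CL·Css·τ / D.
F = 11 × 24 × 24 / 28800 = 0.220

0.220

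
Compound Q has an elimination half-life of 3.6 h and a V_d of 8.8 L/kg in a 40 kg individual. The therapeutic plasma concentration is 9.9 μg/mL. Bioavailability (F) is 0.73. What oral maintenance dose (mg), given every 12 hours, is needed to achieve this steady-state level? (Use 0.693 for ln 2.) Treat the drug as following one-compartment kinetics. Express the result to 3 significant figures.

Total Vd = 8.8 × 40 = 352.0 L
CL = 0.693 × Vd / t½ = 0.693 × 352.0 / 3.6 = 67.76 L/h
D = CL × Css × τ / F = 67.76 × 9.9 × 12 / 0.73 = 11030 mg

11000 mg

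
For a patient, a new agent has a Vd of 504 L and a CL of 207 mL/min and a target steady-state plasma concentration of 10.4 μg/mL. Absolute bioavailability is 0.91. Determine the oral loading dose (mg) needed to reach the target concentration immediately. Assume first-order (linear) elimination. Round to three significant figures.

LD = Vd × C / F = 504.0 × 10.40 / 0.91 = 5760 mg

5760 mg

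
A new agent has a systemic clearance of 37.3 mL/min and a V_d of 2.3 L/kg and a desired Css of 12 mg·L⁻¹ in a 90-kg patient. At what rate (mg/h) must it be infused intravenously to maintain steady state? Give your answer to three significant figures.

26.9 mg/h

Convert clearance: 37.3 mL/min × 60 min/h ÷ 1000 mL/L = 2.238 L/h
Rate = CL × Css = 2.238 × 12 = 26.86 mg/h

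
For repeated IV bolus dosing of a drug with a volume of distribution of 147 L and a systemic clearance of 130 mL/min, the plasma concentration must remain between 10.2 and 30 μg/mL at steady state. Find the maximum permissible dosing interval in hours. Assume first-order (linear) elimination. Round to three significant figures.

20.3 h

Convert clearance: 130 mL/min × 60 min/h ÷ 1000 mL/L = 7.800 L/h
k = CL / Vd = 7.800 / 147.0 = 0.05306 h⁻¹
Between IV bolus doses, concentration decays as C = C₀·e^(−kτ), so C_peak/C_trough = e^(kτ).
τ_max = ln(C_peak/C_trough) / k = ln(30/10.2) / 0.05306 = 1.079 / 0.05306 = 20.34 h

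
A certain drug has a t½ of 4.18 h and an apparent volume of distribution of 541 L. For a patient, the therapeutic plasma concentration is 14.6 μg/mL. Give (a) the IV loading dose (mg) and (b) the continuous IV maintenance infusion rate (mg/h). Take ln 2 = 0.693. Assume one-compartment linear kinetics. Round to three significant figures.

(a) 7900 mg; (b) 1310 mg/h

LD = Vd × C = 541.0 × 14.6 = 7899 mg
CL = 0.693 × Vd / t½ = 0.693 × 541.0 / 4.18 = 89.69 L/h
Infusion rate = CL × Css = 89.69 × 14.6 = 1309 mg/h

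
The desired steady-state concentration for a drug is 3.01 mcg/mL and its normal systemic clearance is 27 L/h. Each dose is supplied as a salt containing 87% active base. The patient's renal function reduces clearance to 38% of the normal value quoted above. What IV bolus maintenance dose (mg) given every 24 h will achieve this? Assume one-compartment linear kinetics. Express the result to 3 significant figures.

852 mg

Patient clearance = 0.38 × 27.00 = 10.26 L/h
D = CL × Css × τ / S = 10.26 × 3.01 × 24 / 0.87 = 851.9 mg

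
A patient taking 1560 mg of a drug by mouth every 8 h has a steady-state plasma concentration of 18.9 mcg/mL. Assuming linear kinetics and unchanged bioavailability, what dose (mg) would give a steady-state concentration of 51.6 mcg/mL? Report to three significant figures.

For first-order elimination, Css ∝ F·D/(CL·τ); F and CL are unchanged, so Css ∝ D/τ.
D₂ = D₁ × (Css,target / Css,current) = 1560 × 51.6/18.9 = 4259 mg

4260 mg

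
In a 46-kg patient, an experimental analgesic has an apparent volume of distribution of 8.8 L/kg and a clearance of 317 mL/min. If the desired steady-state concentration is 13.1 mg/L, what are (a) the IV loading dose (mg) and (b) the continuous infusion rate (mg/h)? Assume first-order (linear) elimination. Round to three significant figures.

Vd(total) = 46 kg × 8.8 L/kg = 404.8 L
Loading: fill Vd to C_target → 404.8 L × 13.1 mg/L = 5303 mg
CL = 317 mL/min = 317 × 0.06 = 19.02 L/h
Maintenance infusion rate = CL × Css = 19.02 × 13.1 = 249.2 mg/h

(a) 5300 mg; (b) 249 mg/h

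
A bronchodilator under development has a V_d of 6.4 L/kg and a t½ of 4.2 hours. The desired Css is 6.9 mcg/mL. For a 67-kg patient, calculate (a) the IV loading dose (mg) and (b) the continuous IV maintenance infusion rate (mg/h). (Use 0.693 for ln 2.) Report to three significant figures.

Vd = 6.4 L/kg × 67 kg = 428.8 L
LD = Vd × C = 428.8 × 6.9 = 2959 mg
CL = 0.693 × Vd / t½ = 0.693 × 428.8 / 4.2 = 70.75 L/h
Infusion rate = CL × Css = 70.75 × 6.9 = 488.2 mg/h

(a) 2960 mg; (b) 488 mg/h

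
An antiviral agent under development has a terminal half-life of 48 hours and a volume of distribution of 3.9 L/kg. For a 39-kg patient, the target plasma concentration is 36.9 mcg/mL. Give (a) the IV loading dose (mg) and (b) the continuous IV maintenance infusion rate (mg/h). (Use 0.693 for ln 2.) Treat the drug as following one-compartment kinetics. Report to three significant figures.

(a) 5610 mg; (b) 81.0 mg/h

Total Vd = 3.9 × 39 = 152.1 L
LD = Vd × C = 152.1 × 36.9 = 5612 mg
CL = 0.693 × Vd / t½ = 0.693 × 152.1 / 48 = 2.196 L/h
Infusion rate = CL × Css = 2.196 × 36.9 = 81.03 mg/h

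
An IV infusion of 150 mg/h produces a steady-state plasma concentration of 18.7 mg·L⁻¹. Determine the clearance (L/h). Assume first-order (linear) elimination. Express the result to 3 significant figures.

At steady state, infusion rate = CL × Css, so CL = rate / Css.
CL = 150 / 18.7 = 8.021 L/h

8.02 L/h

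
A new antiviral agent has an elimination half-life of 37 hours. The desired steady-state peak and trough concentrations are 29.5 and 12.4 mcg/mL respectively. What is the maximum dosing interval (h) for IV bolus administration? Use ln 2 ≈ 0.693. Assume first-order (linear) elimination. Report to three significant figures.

46.3 h

k = 0.693 / t½ = 0.693 / 37 = 0.01873 h⁻¹
Between IV bolus doses, concentration decays as C = C₀·e^(−kτ), so C_peak/C_trough = e^(kτ).
τ_max = ln(C_peak/C_trough) / k = ln(29.5/12.4) / 0.01873 = 0.8667 / 0.01873 = 46.27 h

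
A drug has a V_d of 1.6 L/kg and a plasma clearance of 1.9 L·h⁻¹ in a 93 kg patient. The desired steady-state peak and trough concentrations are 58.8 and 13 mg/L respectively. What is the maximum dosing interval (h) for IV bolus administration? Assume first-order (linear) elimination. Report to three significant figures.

118 h

Vd(total) = 93 kg × 1.6 L/kg = 148.8 L
k = CL / Vd = 1.900 / 148.8 = 0.01277 h⁻¹
Between IV bolus doses, concentration decays as C = C₀·e^(−kτ), so C_peak/C_trough = e^(kτ).
τ_max = ln(C_peak/C_trough) / k = ln(58.8/13) / 0.01277 = 1.509 / 0.01277 = 118.2 h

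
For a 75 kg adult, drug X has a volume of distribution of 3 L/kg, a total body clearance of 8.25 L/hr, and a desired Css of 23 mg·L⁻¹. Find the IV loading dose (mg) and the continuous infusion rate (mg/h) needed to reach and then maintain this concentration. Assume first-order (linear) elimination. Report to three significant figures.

Vd(total) = 75 kg × 3 L/kg = 225.0 L
LD = Vd · C_target = 225.0 × 23 = 5175 mg
Maintenance: replace elimination → rate = CL × Css = 8.250 × 23 = 189.8 mg/h

(a) 5180 mg; (b) 190 mg/h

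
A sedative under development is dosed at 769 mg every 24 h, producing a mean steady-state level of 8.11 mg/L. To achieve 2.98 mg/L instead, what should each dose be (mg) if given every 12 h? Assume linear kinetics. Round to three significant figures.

For first-order elimination, Css ∝ F·D/(CL·τ); F and CL are unchanged, so Css ∝ D/τ.
D₂ = D₁ × (Css,target / Css,current) × (τ₂/τ₁) = 769 × (2.98/8.11) × (12/24) = 141.3 mg

141 mg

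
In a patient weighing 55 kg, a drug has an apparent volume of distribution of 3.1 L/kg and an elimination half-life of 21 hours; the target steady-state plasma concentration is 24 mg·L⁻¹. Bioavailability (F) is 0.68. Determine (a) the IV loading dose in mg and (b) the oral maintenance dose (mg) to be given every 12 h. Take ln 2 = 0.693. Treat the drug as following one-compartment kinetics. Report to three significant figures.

Vd(total) = 55 kg × 3.1 L/kg = 170.5 L
LD = Vd × C = 170.5 × 24 = 4092 mg
CL = 0.693 × Vd / t½ = 0.693 × 170.5 / 21 = 5.627 L/h
D = CL × Css × τ / F = 5.627 × 24 × 12 / 0.68 = 2383 mg

(a) 4090 mg; (b) 2380 mg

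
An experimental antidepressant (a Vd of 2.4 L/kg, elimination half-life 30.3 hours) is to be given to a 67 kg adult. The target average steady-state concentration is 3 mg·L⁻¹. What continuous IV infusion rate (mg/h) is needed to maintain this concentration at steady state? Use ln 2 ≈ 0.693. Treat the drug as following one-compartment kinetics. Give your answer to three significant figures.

11.0 mg/h

Vd = 2.4 L/kg × 67 kg = 160.8 L
CL = 0.693 × Vd / t½ = 0.693 × 160.8 / 30.3 = 3.678 L/h
Infusion rate = CL × Css = 3.678 × 3 = 11.03 mg/h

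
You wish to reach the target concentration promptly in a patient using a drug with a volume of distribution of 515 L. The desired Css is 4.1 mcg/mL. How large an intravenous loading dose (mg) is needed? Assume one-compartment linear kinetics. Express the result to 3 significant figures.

LD = Vd × C = 515.0 × 4.100 = 2112 mg

2110 mg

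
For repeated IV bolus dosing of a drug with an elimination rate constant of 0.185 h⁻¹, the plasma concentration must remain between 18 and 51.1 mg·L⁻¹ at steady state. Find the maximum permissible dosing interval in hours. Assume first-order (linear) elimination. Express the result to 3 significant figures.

5.64 h

Between IV bolus doses, concentration decays as C = C₀·e^(−kτ), so C_peak/C_trough = e^(kτ).
τ_max = ln(C_peak/C_trough) / k = ln(51.1/18) / 0.1850 = 1.043 / 0.1850 = 5.638 h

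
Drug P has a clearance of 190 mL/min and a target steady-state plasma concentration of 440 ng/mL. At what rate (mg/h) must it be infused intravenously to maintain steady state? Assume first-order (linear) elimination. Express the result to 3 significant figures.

Convert clearance: 190 mL/min × 60 min/h ÷ 1000 mL/L = 11.40 L/h
C = 440 ng/mL = 0.4400 mg/L
Infusion rate = CL · Css = 11.40 L/h × 0.44 mg/L = 5.016 mg/h

5.02 mg/h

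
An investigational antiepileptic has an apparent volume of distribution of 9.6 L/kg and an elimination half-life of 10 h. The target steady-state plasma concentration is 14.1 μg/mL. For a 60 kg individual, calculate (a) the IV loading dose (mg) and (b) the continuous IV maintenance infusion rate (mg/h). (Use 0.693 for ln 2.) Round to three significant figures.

Vd = 9.6 L/kg × 60 kg = 576.0 L
LD = Vd × C = 576.0 × 14.1 = 8122 mg
CL = 0.693 × Vd / t½ = 0.693 × 576.0 / 10 = 39.92 L/h
Infusion rate = CL × Css = 39.92 × 14.1 = 562.9 mg/h

(a) 8120 mg; (b) 563 mg/h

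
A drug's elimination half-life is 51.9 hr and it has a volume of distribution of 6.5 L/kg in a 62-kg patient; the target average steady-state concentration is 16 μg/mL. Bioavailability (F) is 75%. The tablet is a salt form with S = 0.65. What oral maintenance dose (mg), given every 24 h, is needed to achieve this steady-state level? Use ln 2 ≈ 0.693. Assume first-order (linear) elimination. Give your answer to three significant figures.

Vd = 6.5 L/kg × 62 kg = 403.0 L
k = 0.693/51.9 = 0.01335 h⁻¹, so CL = k·Vd = 0.01335 × 403.0 = 5.380 L/h
D = CL × Css × τ / F / S = 5.380 × 16 × 24 / 0.75 / 0.65 = 4238 mg

4240 mg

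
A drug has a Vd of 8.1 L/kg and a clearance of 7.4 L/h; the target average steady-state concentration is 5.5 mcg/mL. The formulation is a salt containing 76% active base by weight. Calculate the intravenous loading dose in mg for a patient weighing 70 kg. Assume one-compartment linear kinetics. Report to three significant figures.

4100 mg

Total Vd = 8.1 × 70 = 567.0 L
LD = Vd × C / S = 567.0 × 5.500 / 0.76 = 4103 mg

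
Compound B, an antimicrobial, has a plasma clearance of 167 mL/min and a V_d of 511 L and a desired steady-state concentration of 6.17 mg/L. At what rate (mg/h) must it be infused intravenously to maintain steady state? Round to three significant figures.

61.8 mg/h

CL = 167 mL/min = 167 × 0.06 = 10.02 L/h
Vd does not affect the maintenance rate; only clearance governs steady-state input.
R₀ = 10.02 × 6.17 = 61.82 mg/h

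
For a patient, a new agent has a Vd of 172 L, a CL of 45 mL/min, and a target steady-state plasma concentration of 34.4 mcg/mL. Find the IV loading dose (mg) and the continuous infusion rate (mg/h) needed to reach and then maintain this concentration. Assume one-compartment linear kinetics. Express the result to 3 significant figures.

(a) 5920 mg; (b) 92.9 mg/h

Loading: fill Vd to C_target → 172.0 L × 34.4 mg/L = 5917 mg
CL = 45 mL/min = 45 × 0.06 = 2.700 L/h
Maintenance infusion rate = CL × Css = 2.700 × 34.4 = 92.88 mg/h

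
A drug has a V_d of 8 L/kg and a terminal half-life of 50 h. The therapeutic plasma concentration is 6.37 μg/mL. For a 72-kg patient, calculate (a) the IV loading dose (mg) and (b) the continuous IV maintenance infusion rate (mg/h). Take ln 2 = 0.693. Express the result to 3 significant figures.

Vd = 8 L/kg × 72 kg = 576.0 L
LD = Vd × C = 576.0 × 6.37 = 3669 mg
CL = 0.693 × Vd / t½ = 0.693 × 576.0 / 50 = 7.983 L/h
Infusion rate = CL × Css = 7.983 × 6.37 = 50.85 mg/h

(a) 3670 mg; (b) 50.9 mg/h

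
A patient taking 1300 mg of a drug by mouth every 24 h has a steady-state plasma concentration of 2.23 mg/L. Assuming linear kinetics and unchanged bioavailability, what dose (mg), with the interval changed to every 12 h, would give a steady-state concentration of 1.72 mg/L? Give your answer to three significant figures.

With linear kinetics, Css is proportional to dose rate (D/τ) at fixed clearance.
D₂ = D₁ × (Css,target / Css,current) × (τ₂/τ₁) = 1300 × (1.72/2.23) × (12/24) = 501.3 mg

501 mg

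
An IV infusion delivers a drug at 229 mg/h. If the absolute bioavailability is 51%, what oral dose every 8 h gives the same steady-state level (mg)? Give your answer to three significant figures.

To maintain the same Css, the systemic dosing rate must be unchanged: F·D/τ = infusion rate.
D = rate × τ / F = 229 × 8 / 0.51 = 3592 mg

3590 mg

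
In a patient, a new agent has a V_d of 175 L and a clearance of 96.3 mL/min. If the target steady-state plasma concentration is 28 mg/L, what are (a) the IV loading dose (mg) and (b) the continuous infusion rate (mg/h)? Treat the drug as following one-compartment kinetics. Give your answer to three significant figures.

(a) 4900 mg; (b) 162 mg/h

Loading: fill Vd to C_target → 175.0 L × 28 mg/L = 4900 mg
CL = 96.3 mL/min = 96.3 × 0.06 = 5.778 L/h
Maintenance infusion rate = CL × Css = 5.778 × 28 = 161.8 mg/h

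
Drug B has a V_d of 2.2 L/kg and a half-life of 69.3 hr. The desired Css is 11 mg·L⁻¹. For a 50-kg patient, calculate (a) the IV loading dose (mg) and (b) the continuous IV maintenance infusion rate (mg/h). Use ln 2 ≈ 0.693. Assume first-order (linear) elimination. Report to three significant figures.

Vd(total) = 50 kg × 2.2 L/kg = 110.0 L
LD = Vd × C = 110.0 × 11 = 1210 mg
CL = 0.693 × Vd / t½ = 0.693 × 110.0 / 69.3 = 1.100 L/h
Infusion rate = CL × Css = 1.100 × 11 = 12.10 mg/h

(a) 1210 mg; (b) 12.1 mg/h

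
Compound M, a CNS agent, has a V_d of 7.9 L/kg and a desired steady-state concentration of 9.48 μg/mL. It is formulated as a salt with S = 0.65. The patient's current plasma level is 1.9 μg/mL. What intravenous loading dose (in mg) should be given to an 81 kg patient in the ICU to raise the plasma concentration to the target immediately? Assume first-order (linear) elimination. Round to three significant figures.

7460 mg

Total Vd = 7.9 × 81 = 639.9 L
Concentration deficit ΔC = 9.48 − 1.9 = 7.580 mg/L
LD = Vd × ΔC / S = 639.9 × 7.580 / 0.65 = 7462 mg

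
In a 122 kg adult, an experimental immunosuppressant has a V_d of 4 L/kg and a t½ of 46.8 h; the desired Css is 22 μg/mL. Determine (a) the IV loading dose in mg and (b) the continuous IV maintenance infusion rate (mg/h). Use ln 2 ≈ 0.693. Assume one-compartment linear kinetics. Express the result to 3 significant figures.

Vd = 4 L/kg × 122 kg = 488.0 L
LD = Vd × C = 488.0 × 22 = 10740 mg
CL = 0.693 × Vd / t½ = 0.693 × 488.0 / 46.8 = 7.226 L/h
Infusion rate = CL × Css = 7.226 × 22 = 159.0 mg/h

(a) 10700 mg; (b) 159 mg/h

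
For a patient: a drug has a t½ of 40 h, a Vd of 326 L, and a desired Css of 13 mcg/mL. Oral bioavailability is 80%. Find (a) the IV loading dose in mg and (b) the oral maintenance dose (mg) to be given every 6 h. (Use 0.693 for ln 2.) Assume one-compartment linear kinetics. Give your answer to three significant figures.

LD = Vd × C = 326.0 × 13 = 4238 mg
CL = 0.693 × Vd / t½ = 0.693 × 326.0 / 40 = 5.648 L/h
D = CL × Css × τ / F = 5.648 × 13 × 6 / 0.8 = 550.7 mg

(a) 4240 mg; (b) 551 mg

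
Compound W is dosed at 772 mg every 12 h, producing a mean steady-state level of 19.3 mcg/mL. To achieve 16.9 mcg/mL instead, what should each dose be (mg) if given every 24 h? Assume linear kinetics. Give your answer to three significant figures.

For first-order elimination, Css ∝ F·D/(CL·τ); F and CL are unchanged, so Css ∝ D/τ.
D₂ = D₁ × (Css,target / Css,current) × (τ₂/τ₁) = 772 × (16.9/19.3) × (24/12) = 1352 mg

1350 mg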